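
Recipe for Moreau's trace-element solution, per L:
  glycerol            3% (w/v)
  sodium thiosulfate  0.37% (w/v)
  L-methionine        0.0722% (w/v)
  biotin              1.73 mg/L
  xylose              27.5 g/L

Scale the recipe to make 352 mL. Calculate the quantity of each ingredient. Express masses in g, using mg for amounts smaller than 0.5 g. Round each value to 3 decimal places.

glycerol 10.560 g; sodium thiosulfate 1.302 g; L-methionine 254.144 mg; biotin 0.609 mg; xylose 9.680 g

Scale factor relative to 1 L: 0.352.
glycerol: 3% w/v = 30 g/L → 30 × 0.352 L = 10.560 g
sodium thiosulfate: 0.37 g per 100 mL × 352 mL ÷ 100 = 1.302 g
L-methionine: 0.0722 g per 100 mL × 352 mL ÷ 100 = 0.254144 g = 254.144 mg
biotin: 1.73 mg/L × 0.352 L = 0.609 mg
xylose: 27.5 g/L × 0.352 L = 9.680 g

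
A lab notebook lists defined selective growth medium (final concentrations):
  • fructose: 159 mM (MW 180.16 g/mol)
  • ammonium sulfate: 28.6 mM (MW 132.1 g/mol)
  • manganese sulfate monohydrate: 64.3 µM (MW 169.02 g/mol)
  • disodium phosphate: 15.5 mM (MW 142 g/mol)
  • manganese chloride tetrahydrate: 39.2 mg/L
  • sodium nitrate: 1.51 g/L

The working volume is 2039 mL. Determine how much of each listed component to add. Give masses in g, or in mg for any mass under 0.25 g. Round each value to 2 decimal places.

fructose 58.41 g; ammonium sulfate 7.70 g; manganese sulfate monohydrate 22.16 mg; disodium phosphate 4.49 g; manganese chloride tetrahydrate 79.93 mg; sodium nitrate 3.08 g

Scale factor relative to 1 L: 2.039.
fructose: 159 mmol/L × 180.16 g/mol × 2.039 L ÷ 1000 = 58.41 g
ammonium sulfate: 28.6 mmol/L × 132.1 g/mol × 2.039 L ÷ 1000 = 7.70 g
manganese sulfate monohydrate: 64.3 µmol/L × 169.02 g/mol × 2.039 L ÷ 1000 = 22.16 mg
disodium phosphate: 15.5 mmol/L × 142 g/mol × 2.039 L ÷ 1000 = 4.49 g
manganese chloride tetrahydrate: 39.2 mg/L × 2.039 L = 79.93 mg
sodium nitrate: 1.51 g/L × 2.039 L = 3.08 g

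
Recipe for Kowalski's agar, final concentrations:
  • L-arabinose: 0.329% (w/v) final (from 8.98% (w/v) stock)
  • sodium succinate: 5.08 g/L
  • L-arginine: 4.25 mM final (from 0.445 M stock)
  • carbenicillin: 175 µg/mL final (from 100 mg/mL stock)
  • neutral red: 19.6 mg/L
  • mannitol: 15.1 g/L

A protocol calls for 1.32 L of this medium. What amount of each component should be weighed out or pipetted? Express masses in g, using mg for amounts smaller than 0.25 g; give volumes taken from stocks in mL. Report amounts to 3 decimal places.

L-arabinose 48.361 mL; sodium succinate 6.706 g; L-arginine 12.607 mL; carbenicillin 2.310 mL; neutral red 25.872 mg; mannitol 19.932 g

Working volume: 1.32 L.
L-arabinose: C1V1 = C2V2 → 0.329% ÷ 8.98% × 1320 mL = 48.361 mL
sodium succinate: 5.08 g/L × 1.32 L = 6.706 g
L-arginine: V = C2·V2/C1 = 4.25 mM × 1320 mL ÷ 445 mM = 12.607 mL
carbenicillin: C1V1 = C2V2 → 175 µg/mL × 1320 mL ÷ 100000 µg/mL = 2.310 mL
neutral red: 19.6 mg/L × 1.32 L = 25.872 mg
mannitol: 15.1 g/L × 1.32 L = 19.932 g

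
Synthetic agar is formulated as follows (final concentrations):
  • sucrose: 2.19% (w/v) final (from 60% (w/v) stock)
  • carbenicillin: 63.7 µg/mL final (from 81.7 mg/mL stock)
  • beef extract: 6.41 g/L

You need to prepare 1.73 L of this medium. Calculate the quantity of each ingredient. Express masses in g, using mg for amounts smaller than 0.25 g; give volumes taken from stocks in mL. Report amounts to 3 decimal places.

Scale factor relative to 1 L: 1.73.
sucrose: dilute stock: 2.19% ÷ 60% × 1730 mL = 63.145 mL
carbenicillin: dilute stock: 63.7 µg/mL × 1730 mL ÷ 81700 µg/mL = 1.349 mL
beef extract: 6.41 g/L × 1.73 L = 11.089 g

sucrose 63.145 mL; carbenicillin 1.349 mL; beef extract 11.089 g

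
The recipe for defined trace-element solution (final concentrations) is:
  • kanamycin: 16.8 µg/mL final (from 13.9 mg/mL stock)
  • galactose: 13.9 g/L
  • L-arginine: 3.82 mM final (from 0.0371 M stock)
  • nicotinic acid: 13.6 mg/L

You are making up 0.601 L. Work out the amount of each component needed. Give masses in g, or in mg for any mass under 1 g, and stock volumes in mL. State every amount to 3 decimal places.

kanamycin 0.726 mL; galactose 8.354 g; L-arginine 61.882 mL; nicotinic acid 8.174 mg

Scale factor relative to 1 L: 0.601.
kanamycin: dilute stock: 16.8 µg/mL × 601 mL ÷ 13900 µg/mL = 0.726 mL
galactose: 13.9 g/L × 0.601 L = 8.354 g
L-arginine: C1V1 = C2V2 → 3.82 mM × 601 mL ÷ 37.1 mM = 61.882 mL
nicotinic acid: 13.6 mg/L × 0.601 L = 8.174 mg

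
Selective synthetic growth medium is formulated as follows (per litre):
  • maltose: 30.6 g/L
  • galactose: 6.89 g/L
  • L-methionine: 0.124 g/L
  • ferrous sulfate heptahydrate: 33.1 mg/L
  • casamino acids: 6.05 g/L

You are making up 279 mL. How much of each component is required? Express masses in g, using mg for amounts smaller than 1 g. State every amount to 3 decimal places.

Scale factor relative to 1 L: 0.279.
maltose: 30.6 g/L × 0.279 L = 8.537 g
galactose: 6.89 g/L × 0.279 L = 1.922 g
L-methionine: 0.124 g/L × 0.279 L = 0.034596 g = 34.596 mg
ferrous sulfate heptahydrate: 33.1 mg/L × 0.279 L = 9.235 mg
casamino acids: 6.05 g/L × 0.279 L = 1.688 g

maltose 8.537 g; galactose 1.922 g; L-methionine 34.596 mg; ferrous sulfate heptahydrate 9.235 mg; casamino acids 1.688 g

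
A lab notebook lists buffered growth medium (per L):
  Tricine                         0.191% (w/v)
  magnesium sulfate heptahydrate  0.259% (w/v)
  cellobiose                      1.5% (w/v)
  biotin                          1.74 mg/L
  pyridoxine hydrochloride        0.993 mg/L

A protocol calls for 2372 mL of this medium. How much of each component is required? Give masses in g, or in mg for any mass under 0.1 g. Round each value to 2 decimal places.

Tricine 4.53 g; magnesium sulfate heptahydrate 6.14 g; cellobiose 35.58 g; biotin 4.13 mg; pyridoxine hydrochloride 2.36 mg

Working volume: 2372 mL = 2.372 L.
Tricine: 0.191% w/v = 1.91 g/L → 1.91 × 2.372 L = 4.53 g
magnesium sulfate heptahydrate: 0.259 g per 100 mL × 2372 mL ÷ 100 = 6.14 g
cellobiose: 1.5% w/v = 15 g/L → 15 × 2.372 L = 35.58 g
biotin: 1.74 mg/L × 2.372 L = 4.13 mg
pyridoxine hydrochloride: 0.993 mg/L × 2.372 L = 2.36 mg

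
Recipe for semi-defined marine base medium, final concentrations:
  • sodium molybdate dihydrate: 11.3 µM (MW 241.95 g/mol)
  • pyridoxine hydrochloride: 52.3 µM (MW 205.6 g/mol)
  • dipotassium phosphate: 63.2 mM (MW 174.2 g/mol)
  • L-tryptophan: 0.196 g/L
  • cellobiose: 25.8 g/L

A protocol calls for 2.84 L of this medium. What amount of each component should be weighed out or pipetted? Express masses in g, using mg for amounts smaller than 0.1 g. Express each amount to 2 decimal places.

Scale factor relative to 1 L: 2.84.
sodium molybdate dihydrate: 11.3 µmol/L × 241.95 g/mol × 2.84 L ÷ 1000 = 7.76 mg
pyridoxine hydrochloride: 52.3 µmol/L × 205.6 g/mol × 2.84 L ÷ 1000 = 30.54 mg
dipotassium phosphate: 63.2 mmol/L × 174.2 g/mol × 2.84 L ÷ 1000 = 31.27 g
L-tryptophan: 0.196 g/L × 2.84 L = 0.56 g
cellobiose: 25.8 g/L × 2.84 L = 73.27 g

sodium molybdate dihydrate 7.76 mg; pyridoxine hydrochloride 30.54 mg; dipotassium phosphate 31.27 g; L-tryptophan 0.56 g; cellobiose 73.27 g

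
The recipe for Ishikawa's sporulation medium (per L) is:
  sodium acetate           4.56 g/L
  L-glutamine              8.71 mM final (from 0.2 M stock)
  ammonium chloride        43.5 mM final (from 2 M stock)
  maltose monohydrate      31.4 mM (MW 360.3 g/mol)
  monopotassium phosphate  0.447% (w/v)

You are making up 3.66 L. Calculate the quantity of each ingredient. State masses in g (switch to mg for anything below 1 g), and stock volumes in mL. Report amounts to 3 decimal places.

Working volume: 3.66 L.
sodium acetate: 4.56 g/L × 3.66 L = 16.690 g
L-glutamine: dilute stock: 8.71 mM × 3660 mL ÷ 200 mM = 159.393 mL
ammonium chloride: dilute stock: 43.5 mM × 3660 mL ÷ 2000 mM = 79.605 mL
maltose monohydrate: 31.4 mmol/L × 360.3 g/mol × 3.66 L ÷ 1000 = 41.407 g
monopotassium phosphate: 0.447 g per 100 mL × 3660 mL ÷ 100 = 16.360 g

sodium acetate 16.690 g; L-glutamine 159.393 mL; ammonium chloride 79.605 mL; maltose monohydrate 41.407 g; monopotassium phosphate 16.360 g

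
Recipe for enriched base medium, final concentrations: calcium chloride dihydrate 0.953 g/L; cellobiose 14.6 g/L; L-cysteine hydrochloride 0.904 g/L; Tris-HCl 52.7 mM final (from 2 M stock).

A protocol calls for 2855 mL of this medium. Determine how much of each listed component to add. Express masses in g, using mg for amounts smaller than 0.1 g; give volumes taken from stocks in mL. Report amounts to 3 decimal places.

calcium chloride dihydrate 2.721 g; cellobiose 41.683 g; L-cysteine hydrochloride 2.581 g; Tris-HCl 75.229 mL

Working volume: 2855 mL = 2.855 L.
calcium chloride dihydrate: 0.953 g/L × 2.855 L = 2.721 g
cellobiose: 14.6 g/L × 2.855 L = 41.683 g
L-cysteine hydrochloride: 0.904 g/L × 2.855 L = 2.581 g
Tris-HCl: dilute stock: 52.7 mM × 2855 mL ÷ 2000 mM = 75.229 mL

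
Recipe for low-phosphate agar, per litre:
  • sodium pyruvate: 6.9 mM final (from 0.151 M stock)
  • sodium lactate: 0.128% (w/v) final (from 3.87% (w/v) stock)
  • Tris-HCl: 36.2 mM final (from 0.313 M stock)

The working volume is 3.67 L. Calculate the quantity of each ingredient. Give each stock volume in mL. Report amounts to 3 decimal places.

sodium pyruvate 167.702 mL; sodium lactate 121.385 mL; Tris-HCl 424.454 mL

Scale factor relative to 1 L: 3.67.
sodium pyruvate: V = C2·V2/C1 = 6.9 mM × 3670 mL ÷ 151 mM = 167.702 mL
sodium lactate: C1V1 = C2V2 → 0.128% ÷ 3.87% × 3670 mL = 121.385 mL
Tris-HCl: V = C2·V2/C1 = 36.2 mM × 3670 mL ÷ 313 mM = 424.454 mL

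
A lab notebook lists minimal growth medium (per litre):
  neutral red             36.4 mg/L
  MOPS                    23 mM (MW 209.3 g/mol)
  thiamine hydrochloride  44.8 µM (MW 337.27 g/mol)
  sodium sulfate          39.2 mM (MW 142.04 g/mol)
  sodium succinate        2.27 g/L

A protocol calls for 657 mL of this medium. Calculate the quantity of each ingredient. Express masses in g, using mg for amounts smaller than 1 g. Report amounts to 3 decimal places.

Working volume: 657 mL = 0.657 L.
neutral red: 36.4 mg/L × 0.657 L = 23.915 mg
MOPS: 23 mmol/L × 209.3 g/mol × 0.657 L ÷ 1000 = 3.163 g
thiamine hydrochloride: 44.8 µmol/L × 337.27 g/mol × 0.657 L ÷ 1000 = 9.927 mg
sodium sulfate: 39.2 mmol/L × 142.04 g/mol × 0.657 L ÷ 1000 = 3.658 g
sodium succinate: 2.27 g/L × 0.657 L = 1.491 g

neutral red 23.915 mg; MOPS 3.163 g; thiamine hydrochloride 9.927 mg; sodium sulfate 3.658 g; sodium succinate 1.491 g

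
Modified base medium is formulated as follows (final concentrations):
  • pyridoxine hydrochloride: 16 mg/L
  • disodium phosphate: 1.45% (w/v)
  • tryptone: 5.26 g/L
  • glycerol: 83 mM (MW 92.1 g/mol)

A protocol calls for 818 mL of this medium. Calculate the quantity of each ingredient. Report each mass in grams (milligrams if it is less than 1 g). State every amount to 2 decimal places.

pyridoxine hydrochloride 13.09 mg; disodium phosphate 11.86 g; tryptone 4.30 g; glycerol 6.25 g

Working volume: 818 mL = 0.818 L.
pyridoxine hydrochloride: 16 mg/L × 0.818 L = 13.09 mg
disodium phosphate: 1.45% w/v = 14.5 g/L → 14.5 × 0.818 L = 11.86 g
tryptone: 5.26 g/L × 0.818 L = 4.30 g
glycerol: 83 mmol/L × 92.1 g/mol × 0.818 L ÷ 1000 = 6.25 g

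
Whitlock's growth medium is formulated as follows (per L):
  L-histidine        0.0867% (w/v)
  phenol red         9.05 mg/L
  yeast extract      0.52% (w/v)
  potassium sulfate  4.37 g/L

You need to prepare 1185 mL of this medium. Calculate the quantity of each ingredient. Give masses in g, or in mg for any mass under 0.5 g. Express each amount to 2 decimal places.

L-histidine 1.03 g; phenol red 10.72 mg; yeast extract 6.16 g; potassium sulfate 5.18 g

Working volume: 1185 mL = 1.185 L.
L-histidine: 0.0867% w/v = 0.867 g/L → 0.867 × 1.185 L = 1.03 g
phenol red: 9.05 mg/L × 1.185 L = 10.72 mg
yeast extract: 0.52% w/v = 5.2 g/L → 5.2 × 1.185 L = 6.16 g
potassium sulfate: 4.37 g/L × 1.185 L = 5.18 g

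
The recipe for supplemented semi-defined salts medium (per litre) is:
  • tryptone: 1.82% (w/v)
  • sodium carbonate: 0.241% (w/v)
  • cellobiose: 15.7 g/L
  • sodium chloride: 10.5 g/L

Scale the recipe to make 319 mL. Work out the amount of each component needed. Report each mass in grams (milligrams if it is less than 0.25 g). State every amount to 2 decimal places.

Working volume: 319 mL = 0.319 L.
tryptone: 1.82 g per 100 mL × 319 mL ÷ 100 = 5.81 g
sodium carbonate: 0.241% w/v = 2.41 g/L → 2.41 × 0.319 L = 0.77 g
cellobiose: 15.7 g/L × 0.319 L = 5.01 g
sodium chloride: 10.5 g/L × 0.319 L = 3.35 g

tryptone 5.81 g; sodium carbonate 0.77 g; cellobiose 5.01 g; sodium chloride 3.35 g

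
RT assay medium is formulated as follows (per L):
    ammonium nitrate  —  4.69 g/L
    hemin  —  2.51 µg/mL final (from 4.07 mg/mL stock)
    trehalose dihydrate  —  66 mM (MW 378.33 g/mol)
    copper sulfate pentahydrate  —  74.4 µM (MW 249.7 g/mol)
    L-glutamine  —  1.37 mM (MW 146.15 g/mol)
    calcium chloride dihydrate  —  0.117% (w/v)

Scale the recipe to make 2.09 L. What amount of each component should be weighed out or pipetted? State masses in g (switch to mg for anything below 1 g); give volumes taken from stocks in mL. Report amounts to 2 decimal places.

Scale factor relative to 1 L: 2.09.
ammonium nitrate: 4.69 g/L × 2.09 L = 9.80 g
hemin: C1V1 = C2V2 → 2.51 µg/mL × 2090 mL ÷ 4070 µg/mL = 1.29 mL
trehalose dihydrate: 66 mmol/L × 378.33 g/mol × 2.09 L ÷ 1000 = 52.19 g
copper sulfate pentahydrate: 74.4 µmol/L × 249.7 g/mol × 2.09 L ÷ 1000 = 38.83 mg
L-glutamine: 1.37 mmol/L × 146.15 mg/mmol × 2.09 L = 418.47 mg
calcium chloride dihydrate: 0.117% w/v = 1.17 g/L → 1.17 × 2.09 L = 2.45 g

ammonium nitrate 9.80 g; hemin 1.29 mL; trehalose dihydrate 52.19 g; copper sulfate pentahydrate 38.83 mg; L-glutamine 418.47 mg; calcium chloride dihydrate 2.45 g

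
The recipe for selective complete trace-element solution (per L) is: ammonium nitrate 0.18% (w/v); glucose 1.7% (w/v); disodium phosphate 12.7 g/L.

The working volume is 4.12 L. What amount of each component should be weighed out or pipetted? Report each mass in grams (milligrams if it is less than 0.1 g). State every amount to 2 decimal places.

ammonium nitrate 7.42 g; glucose 70.04 g; disodium phosphate 52.32 g

Scale factor relative to 1 L: 4.12.
ammonium nitrate: 0.18 g per 100 mL × 4120 mL ÷ 100 = 7.42 g
glucose: 1.7% w/v = 17 g/L → 17 × 4.12 L = 70.04 g
disodium phosphate: 12.7 g/L × 4.12 L = 52.32 g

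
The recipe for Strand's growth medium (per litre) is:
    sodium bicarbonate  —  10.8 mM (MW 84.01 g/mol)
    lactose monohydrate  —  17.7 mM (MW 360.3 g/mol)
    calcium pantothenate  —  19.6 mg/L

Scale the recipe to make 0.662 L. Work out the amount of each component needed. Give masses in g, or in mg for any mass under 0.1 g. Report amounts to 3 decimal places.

Scale factor relative to 1 L: 0.662.
sodium bicarbonate: 10.8 mmol/L × 84.01 g/mol × 0.662 L ÷ 1000 = 0.601 g
lactose monohydrate: 17.7 mmol/L × 360.3 g/mol × 0.662 L ÷ 1000 = 4.222 g
calcium pantothenate: 19.6 mg/L × 0.662 L = 12.975 mg

sodium bicarbonate 0.601 g; lactose monohydrate 4.222 g; calcium pantothenate 12.975 mg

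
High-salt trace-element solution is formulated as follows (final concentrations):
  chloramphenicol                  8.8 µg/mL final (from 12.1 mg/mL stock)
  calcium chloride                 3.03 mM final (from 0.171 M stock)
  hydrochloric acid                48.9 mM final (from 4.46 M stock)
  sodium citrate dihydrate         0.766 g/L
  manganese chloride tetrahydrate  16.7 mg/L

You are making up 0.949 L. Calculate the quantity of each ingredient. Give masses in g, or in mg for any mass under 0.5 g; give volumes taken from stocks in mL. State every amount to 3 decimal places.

chloramphenicol 0.690 mL; calcium chloride 16.816 mL; hydrochloric acid 10.405 mL; sodium citrate dihydrate 0.727 g; manganese chloride tetrahydrate 15.848 mg

Scale factor relative to 1 L: 0.949.
chloramphenicol: dilute stock: 8.8 µg/mL × 949 mL ÷ 12100 µg/mL = 0.690 mL
calcium chloride: dilute stock: 3.03 mM × 949 mL ÷ 171 mM = 16.816 mL
hydrochloric acid: V = C2·V2/C1 = 48.9 mM × 949 mL ÷ 4460 mM = 10.405 mL
sodium citrate dihydrate: 0.766 g/L × 0.949 L = 0.727 g
manganese chloride tetrahydrate: 16.7 mg/L × 0.949 L = 15.848 mg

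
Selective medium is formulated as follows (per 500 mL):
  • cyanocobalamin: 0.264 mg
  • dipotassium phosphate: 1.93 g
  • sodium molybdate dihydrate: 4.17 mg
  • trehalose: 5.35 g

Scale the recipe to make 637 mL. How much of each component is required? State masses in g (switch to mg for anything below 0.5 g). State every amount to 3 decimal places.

Ratio of target to recipe volume: 637 / 500 = 1.274.
cyanocobalamin: 0.264 mg × (637 mL / 500 mL) = 0.336 mg
dipotassium phosphate: 1.93 g × (637 mL / 500 mL) = 2.459 g
sodium molybdate dihydrate: 4.17 mg × (637 mL / 500 mL) = 5.313 mg
trehalose: 5.35 g × (637 mL / 500 mL) = 6.816 g

cyanocobalamin 0.336 mg; dipotassium phosphate 2.459 g; sodium molybdate dihydrate 5.313 mg; trehalose 6.816 g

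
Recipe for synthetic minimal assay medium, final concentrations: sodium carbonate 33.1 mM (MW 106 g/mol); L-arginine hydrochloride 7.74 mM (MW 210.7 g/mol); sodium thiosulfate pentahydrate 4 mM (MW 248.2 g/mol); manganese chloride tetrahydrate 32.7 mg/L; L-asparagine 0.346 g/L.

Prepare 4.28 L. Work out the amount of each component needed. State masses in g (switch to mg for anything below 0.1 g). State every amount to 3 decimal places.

Scale factor relative to 1 L: 4.28.
sodium carbonate: 33.1 mmol/L × 106 g/mol × 4.28 L ÷ 1000 = 15.017 g
L-arginine hydrochloride: 7.74 mmol/L × 210.7 g/mol × 4.28 L ÷ 1000 = 6.980 g
sodium thiosulfate pentahydrate: 4 mmol/L × 248.2 g/mol × 4.28 L ÷ 1000 = 4.249 g
manganese chloride tetrahydrate: 32.7 mg/L × 4.28 L = 139.956 mg = 0.140 g
L-asparagine: 0.346 g/L × 4.28 L = 1.481 g

sodium carbonate 15.017 g; L-arginine hydrochloride 6.980 g; sodium thiosulfate pentahydrate 4.249 g; manganese chloride tetrahydrate 0.140 g; L-asparagine 1.481 g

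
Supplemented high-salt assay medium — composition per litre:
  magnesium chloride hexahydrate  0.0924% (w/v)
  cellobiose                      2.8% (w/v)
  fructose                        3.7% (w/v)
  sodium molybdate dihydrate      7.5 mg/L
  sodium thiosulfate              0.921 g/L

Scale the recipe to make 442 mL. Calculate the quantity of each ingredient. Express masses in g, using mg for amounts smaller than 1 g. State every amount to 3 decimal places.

Scale factor relative to 1 L: 0.442.
magnesium chloride hexahydrate: 0.0924 g per 100 mL × 442 mL ÷ 100 = 0.408408 g = 408.408 mg
cellobiose: 2.8 g per 100 mL × 442 mL ÷ 100 = 12.376 g
fructose: 3.7% w/v = 37 g/L → 37 × 0.442 L = 16.354 g
sodium molybdate dihydrate: 7.5 mg/L × 0.442 L = 3.315 mg
sodium thiosulfate: 0.921 g/L × 0.442 L = 0.407082 g = 407.082 mg

magnesium chloride hexahydrate 408.408 mg; cellobiose 12.376 g; fructose 16.354 g; sodium molybdate dihydrate 3.315 mg; sodium thiosulfate 407.082 mg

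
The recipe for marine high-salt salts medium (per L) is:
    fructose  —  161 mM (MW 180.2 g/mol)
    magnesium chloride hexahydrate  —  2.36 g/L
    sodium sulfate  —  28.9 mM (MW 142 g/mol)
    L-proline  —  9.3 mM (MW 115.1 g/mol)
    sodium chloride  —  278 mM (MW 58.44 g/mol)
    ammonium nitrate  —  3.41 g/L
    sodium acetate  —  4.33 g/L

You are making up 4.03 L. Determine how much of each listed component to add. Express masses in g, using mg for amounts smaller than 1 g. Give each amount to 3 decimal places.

fructose 116.919 g; magnesium chloride hexahydrate 9.511 g; sodium sulfate 16.538 g; L-proline 4.314 g; sodium chloride 65.473 g; ammonium nitrate 13.742 g; sodium acetate 17.450 g

Working volume: 4.03 L.
fructose: 161 mmol/L × 180.2 g/mol × 4.03 L ÷ 1000 = 116.919 g
magnesium chloride hexahydrate: 2.36 g/L × 4.03 L = 9.511 g
sodium sulfate: 28.9 mmol/L × 142 g/mol × 4.03 L ÷ 1000 = 16.538 g
L-proline: 9.3 mmol/L × 115.1 g/mol × 4.03 L ÷ 1000 = 4.314 g
sodium chloride: 278 mmol/L × 58.44 g/mol × 4.03 L ÷ 1000 = 65.473 g
ammonium nitrate: 3.41 g/L × 4.03 L = 13.742 g
sodium acetate: 4.33 g/L × 4.03 L = 17.450 g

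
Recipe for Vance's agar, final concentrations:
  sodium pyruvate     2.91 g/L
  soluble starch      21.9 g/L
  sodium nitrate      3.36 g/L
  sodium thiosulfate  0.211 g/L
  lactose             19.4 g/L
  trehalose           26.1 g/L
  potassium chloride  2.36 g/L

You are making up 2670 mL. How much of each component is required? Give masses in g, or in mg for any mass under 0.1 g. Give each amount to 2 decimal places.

sodium pyruvate 7.77 g; soluble starch 58.47 g; sodium nitrate 8.97 g; sodium thiosulfate 0.56 g; lactose 51.80 g; trehalose 69.69 g; potassium chloride 6.30 g

Scale factor relative to 1 L: 2.67.
sodium pyruvate: 2.91 g/L × 2.67 L = 7.77 g
soluble starch: 21.9 g/L × 2.67 L = 58.47 g
sodium nitrate: 3.36 g/L × 2.67 L = 8.97 g
sodium thiosulfate: 0.211 g/L × 2.67 L = 0.56 g
lactose: 19.4 g/L × 2.67 L = 51.80 g
trehalose: 26.1 g/L × 2.67 L = 69.69 g
potassium chloride: 2.36 g/L × 2.67 L = 6.30 g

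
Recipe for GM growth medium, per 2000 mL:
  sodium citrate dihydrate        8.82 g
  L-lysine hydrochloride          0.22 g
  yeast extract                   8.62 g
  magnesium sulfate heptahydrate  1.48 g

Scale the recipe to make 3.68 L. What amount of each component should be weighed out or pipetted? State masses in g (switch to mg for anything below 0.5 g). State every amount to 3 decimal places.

Ratio of target to recipe volume: 3680 / 2000 = 1.84.
sodium citrate dihydrate: 8.82 g × (3680 mL / 2000 mL) = 16.229 g
L-lysine hydrochloride: 0.22 g × (3680 mL / 2000 mL) = 0.4048 g = 404.800 mg
yeast extract: 8.62 g × (3680 mL / 2000 mL) = 15.861 g
magnesium sulfate heptahydrate: 1.48 g × (3680 mL / 2000 mL) = 2.723 g

sodium citrate dihydrate 16.229 g; L-lysine hydrochloride 404.800 mg; yeast extract 15.861 g; magnesium sulfate heptahydrate 2.723 g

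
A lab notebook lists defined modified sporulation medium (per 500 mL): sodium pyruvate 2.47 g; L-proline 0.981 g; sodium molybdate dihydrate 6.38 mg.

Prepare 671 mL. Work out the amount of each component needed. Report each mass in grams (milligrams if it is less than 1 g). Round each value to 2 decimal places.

Ratio of target to recipe volume: 671 / 500 = 1.342.
sodium pyruvate: 2.47 g × (671 mL / 500 mL) = 3.31 g
L-proline: 0.981 g × (671 mL / 500 mL) = 1.32 g
sodium molybdate dihydrate: 6.38 mg × (671 mL / 500 mL) = 8.56 mg

sodium pyruvate 3.31 g; L-proline 1.32 g; sodium molybdate dihydrate 8.56 mg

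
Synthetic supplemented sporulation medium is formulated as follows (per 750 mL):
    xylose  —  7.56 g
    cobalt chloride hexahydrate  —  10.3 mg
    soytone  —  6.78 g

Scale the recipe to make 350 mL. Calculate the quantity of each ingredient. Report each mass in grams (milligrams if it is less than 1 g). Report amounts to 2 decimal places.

xylose 3.53 g; cobalt chloride hexahydrate 4.81 mg; soytone 3.16 g

Ratio of target to recipe volume: 350 / 750 = 0.466667.
xylose: 7.56 g × (350 mL / 750 mL) = 3.53 g
cobalt chloride hexahydrate: 10.3 mg × (350 mL / 750 mL) = 4.81 mg
soytone: 6.78 g × (350 mL / 750 mL) = 3.16 g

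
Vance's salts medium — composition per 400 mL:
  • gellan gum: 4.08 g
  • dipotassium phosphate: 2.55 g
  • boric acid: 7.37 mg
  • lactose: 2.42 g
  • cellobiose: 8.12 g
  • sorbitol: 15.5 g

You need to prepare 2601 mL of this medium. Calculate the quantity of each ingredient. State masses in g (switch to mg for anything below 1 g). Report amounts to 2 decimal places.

gellan gum 26.53 g; dipotassium phosphate 16.58 g; boric acid 47.92 mg; lactose 15.74 g; cellobiose 52.80 g; sorbitol 100.79 g

Scale factor = 2601 mL / 400 mL = 6.5025.
gellan gum: 4.08 g × (2601 mL / 400 mL) = 26.53 g
dipotassium phosphate: 2.55 g × (2601 mL / 400 mL) = 16.58 g
boric acid: 7.37 mg × (2601 mL / 400 mL) = 47.92 mg
lactose: 2.42 g × (2601 mL / 400 mL) = 15.74 g
cellobiose: 8.12 g × (2601 mL / 400 mL) = 52.80 g
sorbitol: 15.5 g × (2601 mL / 400 mL) = 100.79 g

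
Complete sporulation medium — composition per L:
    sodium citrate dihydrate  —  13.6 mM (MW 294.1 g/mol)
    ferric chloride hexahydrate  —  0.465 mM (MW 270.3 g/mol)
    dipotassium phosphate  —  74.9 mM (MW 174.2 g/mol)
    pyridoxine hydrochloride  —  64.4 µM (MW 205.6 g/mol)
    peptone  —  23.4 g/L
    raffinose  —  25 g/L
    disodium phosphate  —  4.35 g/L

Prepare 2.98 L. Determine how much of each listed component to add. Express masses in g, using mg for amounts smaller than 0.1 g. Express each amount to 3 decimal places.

Working volume: 2.98 L.
sodium citrate dihydrate: 13.6 mmol/L × 294.1 g/mol × 2.98 L ÷ 1000 = 11.919 g
ferric chloride hexahydrate: 0.465 mmol/L × 270.3 g/mol × 2.98 L ÷ 1000 = 0.375 g
dipotassium phosphate: 74.9 mmol/L × 174.2 g/mol × 2.98 L ÷ 1000 = 38.882 g
pyridoxine hydrochloride: 64.4 µmol/L × 205.6 g/mol × 2.98 L ÷ 1000 = 39.457 mg
peptone: 23.4 g/L × 2.98 L = 69.732 g
raffinose: 25 g/L × 2.98 L = 74.500 g
disodium phosphate: 4.35 g/L × 2.98 L = 12.963 g

sodium citrate dihydrate 11.919 g; ferric chloride hexahydrate 0.375 g; dipotassium phosphate 38.882 g; pyridoxine hydrochloride 39.457 mg; peptone 69.732 g; raffinose 74.500 g; disodium phosphate 12.963 g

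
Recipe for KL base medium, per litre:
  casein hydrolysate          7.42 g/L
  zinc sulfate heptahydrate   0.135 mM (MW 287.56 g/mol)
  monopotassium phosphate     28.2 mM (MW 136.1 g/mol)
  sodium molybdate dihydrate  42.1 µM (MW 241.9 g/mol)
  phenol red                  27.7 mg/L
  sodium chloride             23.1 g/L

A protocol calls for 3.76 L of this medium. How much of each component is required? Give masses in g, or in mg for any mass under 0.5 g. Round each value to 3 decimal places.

casein hydrolysate 27.899 g; zinc sulfate heptahydrate 145.965 mg; monopotassium phosphate 14.431 g; sodium molybdate dihydrate 38.292 mg; phenol red 104.152 mg; sodium chloride 86.856 g

Working volume: 3.76 L.
casein hydrolysate: 7.42 g/L × 3.76 L = 27.899 g
zinc sulfate heptahydrate: 0.135 mmol/L × 287.56 mg/mmol × 3.76 L = 145.965 mg
monopotassium phosphate: 28.2 mmol/L × 136.1 g/mol × 3.76 L ÷ 1000 = 14.431 g
sodium molybdate dihydrate: 42.1 µmol/L × 241.9 g/mol × 3.76 L ÷ 1000 = 38.292 mg
phenol red: 27.7 mg/L × 3.76 L = 104.152 mg
sodium chloride: 23.1 g/L × 3.76 L = 86.856 g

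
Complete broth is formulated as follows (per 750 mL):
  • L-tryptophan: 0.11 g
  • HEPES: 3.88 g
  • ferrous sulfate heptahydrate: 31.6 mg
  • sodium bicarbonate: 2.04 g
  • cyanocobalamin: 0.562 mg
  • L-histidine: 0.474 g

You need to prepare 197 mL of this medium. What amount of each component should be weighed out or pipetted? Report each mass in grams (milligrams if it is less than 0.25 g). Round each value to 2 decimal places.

Ratio of target to recipe volume: 197 / 750 = 0.262667.
L-tryptophan: 0.11 g × (197 mL / 750 mL) = 0.0288933 g = 28.89 mg
HEPES: 3.88 g × (197 mL / 750 mL) = 1.02 g
ferrous sulfate heptahydrate: 31.6 mg × (197 mL / 750 mL) = 8.30 mg
sodium bicarbonate: 2.04 g × (197 mL / 750 mL) = 0.54 g
cyanocobalamin: 0.562 mg × (197 mL / 750 mL) = 0.15 mg
L-histidine: 0.474 g × (197 mL / 750 mL) = 0.124504 g = 124.50 mg

L-tryptophan 28.89 mg; HEPES 1.02 g; ferrous sulfate heptahydrate 8.30 mg; sodium bicarbonate 0.54 g; cyanocobalamin 0.15 mg; L-histidine 124.50 mg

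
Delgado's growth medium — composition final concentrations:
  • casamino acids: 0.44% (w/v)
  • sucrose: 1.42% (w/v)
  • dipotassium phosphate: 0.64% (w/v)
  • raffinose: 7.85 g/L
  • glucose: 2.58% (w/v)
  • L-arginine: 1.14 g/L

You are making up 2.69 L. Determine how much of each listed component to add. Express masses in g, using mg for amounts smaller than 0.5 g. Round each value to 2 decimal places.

casamino acids 11.84 g; sucrose 38.20 g; dipotassium phosphate 17.22 g; raffinose 21.12 g; glucose 69.40 g; L-arginine 3.07 g

Scale factor relative to 1 L: 2.69.
casamino acids: 0.44% w/v = 4.4 g/L → 4.4 × 2.69 L = 11.84 g
sucrose: 1.42% w/v = 14.2 g/L → 14.2 × 2.69 L = 38.20 g
dipotassium phosphate: 0.64 g per 100 mL × 2690 mL ÷ 100 = 17.22 g
raffinose: 7.85 g/L × 2.69 L = 21.12 g
glucose: 2.58 g per 100 mL × 2690 mL ÷ 100 = 69.40 g
L-arginine: 1.14 g/L × 2.69 L = 3.07 g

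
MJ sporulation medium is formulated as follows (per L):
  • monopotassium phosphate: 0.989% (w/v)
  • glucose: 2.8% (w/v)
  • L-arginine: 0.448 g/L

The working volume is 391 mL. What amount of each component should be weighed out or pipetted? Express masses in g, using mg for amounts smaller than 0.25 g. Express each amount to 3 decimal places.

Scale factor relative to 1 L: 0.391.
monopotassium phosphate: 0.989% w/v = 9.89 g/L → 9.89 × 0.391 L = 3.867 g
glucose: 2.8% w/v = 28 g/L → 28 × 0.391 L = 10.948 g
L-arginine: 0.448 g/L × 0.391 L = 0.175168 g = 175.168 mg

monopotassium phosphate 3.867 g; glucose 10.948 g; L-arginine 175.168 mg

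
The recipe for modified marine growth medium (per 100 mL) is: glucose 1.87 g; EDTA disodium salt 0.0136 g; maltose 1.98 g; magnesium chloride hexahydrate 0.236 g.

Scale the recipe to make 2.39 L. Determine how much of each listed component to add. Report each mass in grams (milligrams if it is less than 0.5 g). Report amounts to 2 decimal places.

glucose 44.69 g; EDTA disodium salt 325.04 mg; maltose 47.32 g; magnesium chloride hexahydrate 5.64 g

Scale factor = 2390 mL / 100 mL = 23.9.
glucose: 1.87 g × (2390 mL / 100 mL) = 44.69 g
EDTA disodium salt: 0.0136 g × (2390 mL / 100 mL) = 0.32504 g = 325.04 mg
maltose: 1.98 g × (2390 mL / 100 mL) = 47.32 g
magnesium chloride hexahydrate: 0.236 g × (2390 mL / 100 mL) = 5.64 g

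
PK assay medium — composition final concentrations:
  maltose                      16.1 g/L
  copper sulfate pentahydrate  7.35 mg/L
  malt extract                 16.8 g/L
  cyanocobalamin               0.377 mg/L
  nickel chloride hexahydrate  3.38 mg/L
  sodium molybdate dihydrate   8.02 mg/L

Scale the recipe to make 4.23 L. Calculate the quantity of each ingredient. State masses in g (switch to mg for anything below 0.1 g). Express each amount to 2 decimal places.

Working volume: 4.23 L.
maltose: 16.1 g/L × 4.23 L = 68.10 g
copper sulfate pentahydrate: 7.35 mg/L × 4.23 L = 31.09 mg
malt extract: 16.8 g/L × 4.23 L = 71.06 g
cyanocobalamin: 0.377 mg/L × 4.23 L = 1.59 mg
nickel chloride hexahydrate: 3.38 mg/L × 4.23 L = 14.30 mg
sodium molybdate dihydrate: 8.02 mg/L × 4.23 L = 33.92 mg

maltose 68.10 g; copper sulfate pentahydrate 31.09 mg; malt extract 71.06 g; cyanocobalamin 1.59 mg; nickel chloride hexahydrate 14.30 mg; sodium molybdate dihydrate 33.92 mg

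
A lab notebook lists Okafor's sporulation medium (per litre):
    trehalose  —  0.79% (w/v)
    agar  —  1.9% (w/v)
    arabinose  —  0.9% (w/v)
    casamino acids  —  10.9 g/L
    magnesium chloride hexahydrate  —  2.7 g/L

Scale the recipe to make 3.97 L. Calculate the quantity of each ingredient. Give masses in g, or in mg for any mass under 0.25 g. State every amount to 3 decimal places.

Working volume: 3.97 L.
trehalose: 0.79 g per 100 mL × 3970 mL ÷ 100 = 31.363 g
agar: 1.9 g per 100 mL × 3970 mL ÷ 100 = 75.430 g
arabinose: 0.9 g per 100 mL × 3970 mL ÷ 100 = 35.730 g
casamino acids: 10.9 g/L × 3.97 L = 43.273 g
magnesium chloride hexahydrate: 2.7 g/L × 3.97 L = 10.719 g

trehalose 31.363 g; agar 75.430 g; arabinose 35.730 g; casamino acids 43.273 g; magnesium chloride hexahydrate 10.719 g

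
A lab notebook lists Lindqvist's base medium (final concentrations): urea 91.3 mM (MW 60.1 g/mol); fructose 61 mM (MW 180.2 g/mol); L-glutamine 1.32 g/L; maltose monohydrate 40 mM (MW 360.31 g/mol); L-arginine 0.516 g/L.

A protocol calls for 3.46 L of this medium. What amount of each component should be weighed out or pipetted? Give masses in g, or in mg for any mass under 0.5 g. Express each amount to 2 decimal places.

urea 18.99 g; fructose 38.03 g; L-glutamine 4.57 g; maltose monohydrate 49.87 g; L-arginine 1.79 g

Working volume: 3.46 L.
urea: 91.3 mmol/L × 60.1 g/mol × 3.46 L ÷ 1000 = 18.99 g
fructose: 61 mmol/L × 180.2 g/mol × 3.46 L ÷ 1000 = 38.03 g
L-glutamine: 1.32 g/L × 3.46 L = 4.57 g
maltose monohydrate: 40 mmol/L × 360.31 g/mol × 3.46 L ÷ 1000 = 49.87 g
L-arginine: 0.516 g/L × 3.46 L = 1.79 g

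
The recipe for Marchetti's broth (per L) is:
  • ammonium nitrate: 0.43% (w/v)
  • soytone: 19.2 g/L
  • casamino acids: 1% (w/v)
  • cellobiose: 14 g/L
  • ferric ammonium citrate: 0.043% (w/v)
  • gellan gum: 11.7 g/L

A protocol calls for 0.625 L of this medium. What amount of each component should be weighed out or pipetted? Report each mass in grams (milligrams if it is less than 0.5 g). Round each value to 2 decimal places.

ammonium nitrate 2.69 g; soytone 12.00 g; casamino acids 6.25 g; cellobiose 8.75 g; ferric ammonium citrate 268.75 mg; gellan gum 7.31 g

Working volume: 0.625 L.
ammonium nitrate: 0.43 g per 100 mL × 625 mL ÷ 100 = 2.69 g
soytone: 19.2 g/L × 0.625 L = 12.00 g
casamino acids: 1 g per 100 mL × 625 mL ÷ 100 = 6.25 g
cellobiose: 14 g/L × 0.625 L = 8.75 g
ferric ammonium citrate: 0.043% w/v = 0.43 g/L → 0.43 × 0.625 L = 0.26875 g = 268.75 mg
gellan gum: 11.7 g/L × 0.625 L = 7.31 g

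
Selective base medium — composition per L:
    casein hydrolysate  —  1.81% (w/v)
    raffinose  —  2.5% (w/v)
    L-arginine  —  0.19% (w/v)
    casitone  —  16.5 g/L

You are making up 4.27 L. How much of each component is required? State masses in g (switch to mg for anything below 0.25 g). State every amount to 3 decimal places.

Scale factor relative to 1 L: 4.27.
casein hydrolysate: 1.81% w/v = 18.1 g/L → 18.1 × 4.27 L = 77.287 g
raffinose: 2.5 g per 100 mL × 4270 mL ÷ 100 = 106.750 g
L-arginine: 0.19 g per 100 mL × 4270 mL ÷ 100 = 8.113 g
casitone: 16.5 g/L × 4.27 L = 70.455 g

casein hydrolysate 77.287 g; raffinose 106.750 g; L-arginine 8.113 g; casitone 70.455 g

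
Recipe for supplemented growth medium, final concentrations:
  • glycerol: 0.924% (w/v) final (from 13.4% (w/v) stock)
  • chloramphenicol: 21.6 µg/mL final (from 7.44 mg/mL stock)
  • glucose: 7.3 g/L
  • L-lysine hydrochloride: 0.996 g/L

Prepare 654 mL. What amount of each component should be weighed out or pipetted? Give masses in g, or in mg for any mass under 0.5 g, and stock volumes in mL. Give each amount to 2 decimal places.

Scale factor relative to 1 L: 0.654.
glycerol: dilute stock: 0.924% ÷ 13.4% × 654 mL = 45.10 mL
chloramphenicol: C1V1 = C2V2 → 21.6 µg/mL × 654 mL ÷ 7440 µg/mL = 1.90 mL
glucose: 7.3 g/L × 0.654 L = 4.77 g
L-lysine hydrochloride: 0.996 g/L × 0.654 L = 0.65 g

glycerol 45.10 mL; chloramphenicol 1.90 mL; glucose 4.77 g; L-lysine hydrochloride 0.65 g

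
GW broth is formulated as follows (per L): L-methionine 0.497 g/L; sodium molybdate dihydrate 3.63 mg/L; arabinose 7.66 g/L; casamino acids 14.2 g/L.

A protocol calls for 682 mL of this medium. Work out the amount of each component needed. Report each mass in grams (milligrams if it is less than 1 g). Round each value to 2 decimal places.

Target volume = 682 mL = 0.682 L.
L-methionine: 0.497 g/L × 0.682 L = 0.338954 g = 338.95 mg
sodium molybdate dihydrate: 3.63 mg/L × 0.682 L = 2.48 mg
arabinose: 7.66 g/L × 0.682 L = 5.22 g
casamino acids: 14.2 g/L × 0.682 L = 9.68 g

L-methionine 338.95 mg; sodium molybdate dihydrate 2.48 mg; arabinose 5.22 g; casamino acids 9.68 g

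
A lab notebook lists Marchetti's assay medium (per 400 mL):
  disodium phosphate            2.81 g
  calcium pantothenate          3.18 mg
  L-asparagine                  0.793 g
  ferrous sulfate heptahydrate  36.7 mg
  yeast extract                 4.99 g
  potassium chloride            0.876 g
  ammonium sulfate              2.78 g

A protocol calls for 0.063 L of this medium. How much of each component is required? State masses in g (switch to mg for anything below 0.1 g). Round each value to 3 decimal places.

Scale factor = 63 mL / 400 mL = 0.1575.
disodium phosphate: 2.81 g × (63 mL / 400 mL) = 0.443 g
calcium pantothenate: 3.18 mg × (63 mL / 400 mL) = 0.501 mg
L-asparagine: 0.793 g × (63 mL / 400 mL) = 0.125 g
ferrous sulfate heptahydrate: 36.7 mg × (63 mL / 400 mL) = 5.780 mg
yeast extract: 4.99 g × (63 mL / 400 mL) = 0.786 g
potassium chloride: 0.876 g × (63 mL / 400 mL) = 0.138 g
ammonium sulfate: 2.78 g × (63 mL / 400 mL) = 0.438 g

disodium phosphate 0.443 g; calcium pantothenate 0.501 mg; L-asparagine 0.125 g; ferrous sulfate heptahydrate 5.780 mg; yeast extract 0.786 g; potassium chloride 0.138 g; ammonium sulfate 0.438 g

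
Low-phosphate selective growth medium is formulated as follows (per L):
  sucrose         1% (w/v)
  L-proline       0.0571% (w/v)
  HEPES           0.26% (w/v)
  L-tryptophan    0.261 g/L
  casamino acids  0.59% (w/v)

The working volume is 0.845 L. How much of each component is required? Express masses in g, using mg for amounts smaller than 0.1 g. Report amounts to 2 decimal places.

Scale factor relative to 1 L: 0.845.
sucrose: 1 g per 100 mL × 845 mL ÷ 100 = 8.45 g
L-proline: 0.0571 g per 100 mL × 845 mL ÷ 100 = 0.48 g
HEPES: 0.26% w/v = 2.6 g/L → 2.6 × 0.845 L = 2.20 g
L-tryptophan: 0.261 g/L × 0.845 L = 0.22 g
casamino acids: 0.59 g per 100 mL × 845 mL ÷ 100 = 4.99 g

sucrose 8.45 g; L-proline 0.48 g; HEPES 2.20 g; L-tryptophan 0.22 g; casamino acids 4.99 g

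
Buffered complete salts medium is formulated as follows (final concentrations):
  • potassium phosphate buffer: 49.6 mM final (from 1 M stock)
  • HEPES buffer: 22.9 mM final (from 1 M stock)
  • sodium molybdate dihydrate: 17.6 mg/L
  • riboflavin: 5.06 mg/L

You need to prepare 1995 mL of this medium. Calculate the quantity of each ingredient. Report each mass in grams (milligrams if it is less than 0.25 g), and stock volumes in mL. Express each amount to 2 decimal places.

potassium phosphate buffer 98.95 mL; HEPES buffer 45.69 mL; sodium molybdate dihydrate 35.11 mg; riboflavin 10.09 mg

Scale factor relative to 1 L: 1.995.
potassium phosphate buffer: C1V1 = C2V2 → 49.6 mM × 1995 mL ÷ 1000 mM = 98.95 mL
HEPES buffer: V = C2·V2/C1 = 22.9 mM × 1995 mL ÷ 1000 mM = 45.69 mL
sodium molybdate dihydrate: 17.6 mg/L × 1.995 L = 35.11 mg
riboflavin: 5.06 mg/L × 1.995 L = 10.09 mg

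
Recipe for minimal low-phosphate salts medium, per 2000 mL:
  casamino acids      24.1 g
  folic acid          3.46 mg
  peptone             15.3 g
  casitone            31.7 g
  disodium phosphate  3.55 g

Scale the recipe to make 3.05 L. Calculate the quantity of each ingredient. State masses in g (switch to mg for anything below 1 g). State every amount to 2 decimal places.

Ratio of target to recipe volume: 3050 / 2000 = 1.525.
casamino acids: 24.1 g × (3050 mL / 2000 mL) = 36.75 g
folic acid: 3.46 mg × (3050 mL / 2000 mL) = 5.28 mg
peptone: 15.3 g × (3050 mL / 2000 mL) = 23.33 g
casitone: 31.7 g × (3050 mL / 2000 mL) = 48.34 g
disodium phosphate: 3.55 g × (3050 mL / 2000 mL) = 5.41 g

casamino acids 36.75 g; folic acid 5.28 mg; peptone 23.33 g; casitone 48.34 g; disodium phosphate 5.41 g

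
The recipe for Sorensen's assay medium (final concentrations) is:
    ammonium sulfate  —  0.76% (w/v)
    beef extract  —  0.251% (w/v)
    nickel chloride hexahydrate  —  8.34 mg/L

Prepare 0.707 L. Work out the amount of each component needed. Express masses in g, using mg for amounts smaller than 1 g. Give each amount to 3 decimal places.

ammonium sulfate 5.373 g; beef extract 1.775 g; nickel chloride hexahydrate 5.896 mg

Scale factor relative to 1 L: 0.707.
ammonium sulfate: 0.76% w/v = 7.6 g/L → 7.6 × 0.707 L = 5.373 g
beef extract: 0.251% w/v = 2.51 g/L → 2.51 × 0.707 L = 1.775 g
nickel chloride hexahydrate: 8.34 mg/L × 0.707 L = 5.896 mg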